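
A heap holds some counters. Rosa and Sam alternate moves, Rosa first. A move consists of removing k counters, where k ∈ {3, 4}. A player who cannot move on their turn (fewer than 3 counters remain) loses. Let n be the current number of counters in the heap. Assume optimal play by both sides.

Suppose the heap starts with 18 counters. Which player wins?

Rosa wins.

Compute win/loss labels from the base case upward. A position with no move is L. Any other position is W if it can reach an L in one move, else L.
n=0: no move → L
n=1: no move → L
n=2: no move → L
n=3: W (go to 0, an L position)
n=4: W (go to 1, an L position)
n=5: W (go to 2, an L position)
n=6: W (go to 2, an L position)
n=7: L (options 4(W), 3(W) are all W)
n=8: L (options 5(W), 4(W) are all W)
n=9: L (options 6(W), 5(W) are all W)
n=10: W (go to 7, an L position)
n=11: W (go to 8, an L position)
n=12: W (go to 9, an L position)
n=13: W (go to 9, an L position)
n=14: L (options 11(W), 10(W) are all W)
n=15: L (options 12(W), 11(W) are all W)
n=16: L (options 13(W), 12(W) are all W)
n=17: W (go to 14, an L position)
n=18: W (go to 15, an L position)
The starting position 18 is W: Rosa should remove 3, leaving 15, handing over an L position.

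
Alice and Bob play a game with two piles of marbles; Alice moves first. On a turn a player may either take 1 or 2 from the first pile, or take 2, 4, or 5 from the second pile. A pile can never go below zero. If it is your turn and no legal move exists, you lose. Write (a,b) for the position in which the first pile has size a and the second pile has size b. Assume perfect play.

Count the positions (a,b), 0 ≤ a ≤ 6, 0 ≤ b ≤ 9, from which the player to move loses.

Classify positions by backward induction: terminal positions (no move available) are L. From any other position, the mover wins iff some move reaches an L.
Every move lowers a or b (never raises either), so fill the grid row by row in increasing a, and left to right within a row: each cell's successors are then already labelled.
      b=0  b=1  b=2  b=3  b=4  b=5  b=6  b=7  b=8  b=9
a=0:    L    L    W    W    W    W    W    L    L    W
a=1:    W    W    L    L    W    W    W    W    W    L
a=2:    W    W    W    W    L    L    W    W    W    W
a=3:    L    L    W    W    W    W    W    L    L    W
a=4:    W    W    L    L    W    W    W    W    W    L
a=5:    W    W    W    W    L    L    W    W    W    W
a=6:    L    L    W    W    W    W    W    L    L    W
Cells with no legal move (terminal, hence L): (0,0), (0,1).
The remaining L cells, each justified by listing all of its moves:
(0,7): →(0,5)(W), (0,3)(W), (0,2)(W) — all W, so L
(0,8): →(0,6)(W), (0,4)(W), (0,3)(W) — all W, so L
(1,2): →(0,2)(W), (1,0)(W) — all W, so L
(1,3): →(0,3)(W), (1,1)(W) — all W, so L
(1,9): →(0,9)(W), (1,7)(W), (1,5)(W), (1,4)(W) — all W, so L
(2,4): →(1,4)(W), (0,4)(W), (2,2)(W), (2,0)(W) — all W, so L
(2,5): →(1,5)(W), (0,5)(W), (2,3)(W), (2,1)(W), (2,0)(W) — all W, so L
(3,0): →(2,0)(W), (1,0)(W) — all W, so L
(3,1): →(2,1)(W), (1,1)(W) — all W, so L
(3,7): →(2,7)(W), (1,7)(W), (3,5)(W), (3,3)(W), (3,2)(W) — all W, so L
(3,8): →(2,8)(W), (1,8)(W), (3,6)(W), (3,4)(W), (3,3)(W) — all W, so L
(4,2): →(3,2)(W), (2,2)(W), (4,0)(W) — all W, so L
(4,3): →(3,3)(W), (2,3)(W), (4,1)(W) — all W, so L
(4,9): →(3,9)(W), (2,9)(W), (4,7)(W), (4,5)(W), (4,4)(W) — all W, so L
(5,4): →(4,4)(W), (3,4)(W), (5,2)(W), (5,0)(W) — all W, so L
(5,5): →(4,5)(W), (3,5)(W), (5,3)(W), (5,1)(W), (5,0)(W) — all W, so L
(6,0): →(5,0)(W), (4,0)(W) — all W, so L
(6,1): →(5,1)(W), (4,1)(W) — all W, so L
(6,7): →(5,7)(W), (4,7)(W), (6,5)(W), (6,3)(W), (6,2)(W) — all W, so L
(6,8): →(5,8)(W), (4,8)(W), (6,6)(W), (6,4)(W), (6,3)(W) — all W, so L
Every other cell has at least one move into one of the L cells above, so it is W.
L cells per row: a=0: 4, a=1: 3, a=2: 2, a=3: 4, a=4: 3, a=5: 2, a=6: 4; total 22.

22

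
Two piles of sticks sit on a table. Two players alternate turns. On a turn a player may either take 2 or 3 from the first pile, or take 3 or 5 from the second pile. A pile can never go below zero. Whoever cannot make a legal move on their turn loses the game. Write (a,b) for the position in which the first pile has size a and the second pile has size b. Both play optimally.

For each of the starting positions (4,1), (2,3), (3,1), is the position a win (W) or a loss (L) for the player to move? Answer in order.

(4,1): W, (2,3): L, (3,1): W

Use the standard recursion: the mover loses at a terminal position; elsewhere, the mover wins exactly when some move hands the opponent an L position.
No move ever increases a pile, so every position that can arise here has a ≤ 4 and b ≤ 3; it is enough to label the cells with 0 ≤ a ≤ 4 and 0 ≤ b ≤ 3.
Every move lowers a or b (never raises either), so fill the grid row by row in increasing a, and left to right within a row: each cell's successors are then already labelled.
      b=0  b=1  b=2  b=3
a=0:    L    L    L    W
a=1:    L    L    L    W
a=2:    W    W    W    L
a=3:    W    W    W    L
a=4:    W    W    W    W
Cells with no legal move (terminal, hence L): (0,0), (0,1), (0,2), (1,0), (1,1), (1,2).
The remaining L cells, each justified by listing all of its moves:
(2,3): L (options (0,3)(W), (2,0)(W) are all W)
(3,3): L (options (1,3)(W), (0,3)(W), (3,0)(W) are all W)
Every other cell has at least one move into one of the L cells above, so it is W.
(4,1): the move to (1,1) reaches an L cell, so W
(2,3): one of the L cells justified above, so L
(3,1): the move to (1,1) reaches an L cell, so W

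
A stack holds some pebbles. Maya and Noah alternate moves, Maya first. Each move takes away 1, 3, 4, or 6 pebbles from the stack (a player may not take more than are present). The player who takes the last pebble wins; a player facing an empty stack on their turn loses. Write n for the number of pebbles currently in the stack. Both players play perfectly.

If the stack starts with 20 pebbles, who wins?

Maya wins.

Compute win/loss labels from the base case upward. A position with no move is L. Any other position is W if it can reach an L in one move, else L.
n=0: no move → L
n=1: reaches L-position 0 → W
n=2: only reaches 1(W), which is W → L
n=3: reaches L-position 2 → W
n=4: reaches L-position 0 → W
n=5: reaches L-position 2 → W
n=6: reaches L-position 2 → W
n=7: only reaches 6(W), 4(W), 3(W), 1(W), all W → L
n=8: reaches L-position 7 → W
n=9: only reaches 8(W), 6(W), 5(W), 3(W), all W → L
n=10: reaches L-position 9 → W
n=11: reaches L-position 7 → W
n=12: reaches L-position 9 → W
n=13: reaches L-position 9 → W
n=14: only reaches 13(W), 11(W), 10(W), 8(W), all W → L
n=15: reaches L-position 14 → W
n=16: only reaches 15(W), 13(W), 12(W), 10(W), all W → L
n=17: reaches L-position 16 → W
n=18: reaches L-position 14 → W
n=19: reaches L-position 16 → W
n=20: reaches L-position 16 → W
The starting position 20 is W: Maya should remove 4, leaving 16, handing over an L position.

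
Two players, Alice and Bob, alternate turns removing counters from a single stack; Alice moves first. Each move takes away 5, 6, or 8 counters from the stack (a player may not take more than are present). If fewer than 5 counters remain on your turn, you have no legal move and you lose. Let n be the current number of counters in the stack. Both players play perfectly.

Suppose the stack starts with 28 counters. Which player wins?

Label each position W (a win for the player to move) or L (a loss). A position with no legal move is L; any other position is W exactly when some move reaches an L, and L when every move reaches a W.
n=0: no move → L
n=1: no move → L
n=2: no move → L
n=3: no move → L
n=4: no move → L
n=5: can move to 0, which is L ⇒ W
n=6: can move to 1, which is L ⇒ W
n=7: can move to 2, which is L ⇒ W
n=8: can move to 3, which is L ⇒ W
n=9: can move to 4, which is L ⇒ W
n=10: can move to 4, which is L ⇒ W
n=11: can move to 3, which is L ⇒ W
n=12: can move to 4, which is L ⇒ W
n=13: moves to 8(W), 7(W), 5(W); every one is W ⇒ L
n=14: moves to 9(W), 8(W), 6(W); every one is W ⇒ L
n=15: moves to 10(W), 9(W), 7(W); every one is W ⇒ L
n=16: moves to 11(W), 10(W), 8(W); every one is W ⇒ L
n=17: moves to 12(W), 11(W), 9(W); every one is W ⇒ L
n=18: can move to 13, which is L ⇒ W
n=19: can move to 14, which is L ⇒ W
n=20: can move to 15, which is L ⇒ W
n=21: can move to 16, which is L ⇒ W
n=22: can move to 17, which is L ⇒ W
n=23: can move to 17, which is L ⇒ W
n=24: can move to 16, which is L ⇒ W
n=25: can move to 17, which is L ⇒ W
n=26: moves to 21(W), 20(W), 18(W); every one is W ⇒ L
n=27: moves to 22(W), 21(W), 19(W); every one is W ⇒ L
n=28: moves to 23(W), 22(W), 20(W); every one is W ⇒ L
Every move from 28 reaches a W position, so the mover loses.

Bob wins.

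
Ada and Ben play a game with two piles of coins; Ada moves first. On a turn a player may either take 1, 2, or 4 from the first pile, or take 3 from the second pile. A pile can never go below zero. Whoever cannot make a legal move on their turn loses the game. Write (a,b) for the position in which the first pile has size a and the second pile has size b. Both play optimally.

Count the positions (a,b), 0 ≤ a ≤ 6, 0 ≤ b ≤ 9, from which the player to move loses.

26

Label each position W (a win for the player to move) or L (a loss). A position with no legal move is L; any other position is W exactly when some move reaches an L, and L when every move reaches a W.
Every move lowers a or b (never raises either), so fill the grid row by row in increasing a, and left to right within a row: each cell's successors are then already labelled.
      b=0  b=1  b=2  b=3  b=4  b=5  b=6  b=7  b=8  b=9
a=0:    L    L    L    W    W    W    L    L    L    W
a=1:    W    W    W    L    L    L    W    W    W    L
a=2:    W    W    W    W    W    W    W    W    W    W
a=3:    L    L    L    W    W    W    L    L    L    W
a=4:    W    W    W    L    L    L    W    W    W    L
a=5:    W    W    W    W    W    W    W    W    W    W
a=6:    L    L    L    W    W    W    L    L    L    W
Cells with no legal move (terminal, hence L): (0,0), (0,1), (0,2).
The remaining L cells, each justified by listing all of its moves:
(0,6): only reaches (0,3)(W), which is W → L
(0,7): only reaches (0,4)(W), which is W → L
(0,8): only reaches (0,5)(W), which is W → L
(1,3): only reaches (0,3)(W), (1,0)(W), all W → L
(1,4): only reaches (0,4)(W), (1,1)(W), all W → L
(1,5): only reaches (0,5)(W), (1,2)(W), all W → L
(1,9): only reaches (0,9)(W), (1,6)(W), all W → L
(3,0): only reaches (2,0)(W), (1,0)(W), all W → L
(3,1): only reaches (2,1)(W), (1,1)(W), all W → L
(3,2): only reaches (2,2)(W), (1,2)(W), all W → L
(3,6): only reaches (2,6)(W), (1,6)(W), (3,3)(W), all W → L
(3,7): only reaches (2,7)(W), (1,7)(W), (3,4)(W), all W → L
(3,8): only reaches (2,8)(W), (1,8)(W), (3,5)(W), all W → L
(4,3): only reaches (3,3)(W), (2,3)(W), (0,3)(W), (4,0)(W), all W → L
(4,4): only reaches (3,4)(W), (2,4)(W), (0,4)(W), (4,1)(W), all W → L
(4,5): only reaches (3,5)(W), (2,5)(W), (0,5)(W), (4,2)(W), all W → L
(4,9): only reaches (3,9)(W), (2,9)(W), (0,9)(W), (4,6)(W), all W → L
(6,0): only reaches (5,0)(W), (4,0)(W), (2,0)(W), all W → L
(6,1): only reaches (5,1)(W), (4,1)(W), (2,1)(W), all W → L
(6,2): only reaches (5,2)(W), (4,2)(W), (2,2)(W), all W → L
(6,6): only reaches (5,6)(W), (4,6)(W), (2,6)(W), (6,3)(W), all W → L
(6,7): only reaches (5,7)(W), (4,7)(W), (2,7)(W), (6,4)(W), all W → L
(6,8): only reaches (5,8)(W), (4,8)(W), (2,8)(W), (6,5)(W), all W → L
Every other cell has at least one move into one of the L cells above, so it is W.
L cells per row: a=0: 6, a=1: 4, a=2: 0, a=3: 6, a=4: 4, a=5: 0, a=6: 6; total 26.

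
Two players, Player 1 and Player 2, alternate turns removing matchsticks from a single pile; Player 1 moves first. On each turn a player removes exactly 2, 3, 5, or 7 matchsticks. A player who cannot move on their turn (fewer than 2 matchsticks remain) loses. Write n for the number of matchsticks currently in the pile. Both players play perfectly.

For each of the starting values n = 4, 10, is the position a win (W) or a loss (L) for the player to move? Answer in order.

Label each position W (a win for the player to move) or L (a loss). A position with no legal move is L; any other position is W exactly when some move reaches an L, and L when every move reaches a W.
n=0: no move → L
n=1: no move → L
n=2: can move to 0, which is L ⇒ W
n=3: can move to 1, which is L ⇒ W
n=4: can move to 1, which is L ⇒ W
n=5: can move to 0, which is L ⇒ W
n=6: can move to 1, which is L ⇒ W
n=7: can move to 0, which is L ⇒ W
n=8: can move to 1, which is L ⇒ W
n=9: moves to 7(W), 6(W), 4(W), 2(W); every one is W ⇒ L
n=10: moves to 8(W), 7(W), 5(W), 3(W); every one is W ⇒ L

4: W, 10: L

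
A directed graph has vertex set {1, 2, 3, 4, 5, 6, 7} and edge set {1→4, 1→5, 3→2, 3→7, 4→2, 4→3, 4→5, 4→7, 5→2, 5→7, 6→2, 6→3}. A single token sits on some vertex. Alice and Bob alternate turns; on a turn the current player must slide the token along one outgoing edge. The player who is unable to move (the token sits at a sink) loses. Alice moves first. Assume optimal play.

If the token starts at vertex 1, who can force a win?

Build the W/L table. Terminal = L. A non-terminal position is W if it has a move to some L; otherwise it is L.
Every edge goes from a vertex to one that appears earlier in the order 2, 7, 3, 5, 4, 6, 1, so processing vertices in that order labels each vertex after all of its successors.
2: no outgoing edge → L
7: no outgoing edge → L
3: can move to 7, which is L ⇒ W
5: can move to 7, which is L ⇒ W
4: can move to 7, which is L ⇒ W
6: can move to 2, which is L ⇒ W
1: moves to 4(W), 5(W); every one is W ⇒ L
Every move from 1 reaches a W position, so the mover loses.

Bob wins.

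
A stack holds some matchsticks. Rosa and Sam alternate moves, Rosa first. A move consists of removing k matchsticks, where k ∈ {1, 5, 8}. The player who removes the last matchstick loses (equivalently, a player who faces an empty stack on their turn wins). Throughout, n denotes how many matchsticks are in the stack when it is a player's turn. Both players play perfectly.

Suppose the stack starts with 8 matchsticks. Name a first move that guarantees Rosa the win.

Use the standard recursion: the mover wins at a terminal position; elsewhere, the mover wins exactly when some move hands the opponent an L position.
n=0: no move; the opponent has just taken the last matchstick and therefore loses → W
n=1: only reaches 0(W), which is W → L
n=2: reaches L-position 1 → W
n=3: only reaches 2(W), which is W → L
n=4: reaches L-position 3 → W
n=5: only reaches 4(W), 0(W), all W → L
n=6: reaches L-position 5 → W
n=7: only reaches 6(W), 2(W), all W → L
n=8: reaches L-position 7 → W
From 8, the L positions reachable in one move are: 7, 3. Any move reaching one of these is winning.

Remove 1, leaving 7.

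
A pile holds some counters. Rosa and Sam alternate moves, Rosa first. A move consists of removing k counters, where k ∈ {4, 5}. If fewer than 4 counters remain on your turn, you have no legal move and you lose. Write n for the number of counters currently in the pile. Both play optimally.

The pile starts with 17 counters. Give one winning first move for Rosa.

Use the standard recursion: the mover loses at a terminal position; elsewhere, the mover wins exactly when some move hands the opponent an L position.
n=0: no move → L
n=1: no move → L
n=2: no move → L
n=3: no move → L
n=4: reaches L-position 0 → W
n=5: reaches L-position 1 → W
n=6: reaches L-position 2 → W
n=7: reaches L-position 3 → W
n=8: reaches L-position 3 → W
n=9: only reaches 5(W), 4(W), all W → L
n=10: only reaches 6(W), 5(W), all W → L
n=11: only reaches 7(W), 6(W), all W → L
n=12: only reaches 8(W), 7(W), all W → L
n=13: reaches L-position 9 → W
n=14: reaches L-position 10 → W
n=15: reaches L-position 11 → W
n=16: reaches L-position 12 → W
n=17: reaches L-position 12 → W
From 17, the L positions reachable in one move are: 12.

Remove 5, leaving 12.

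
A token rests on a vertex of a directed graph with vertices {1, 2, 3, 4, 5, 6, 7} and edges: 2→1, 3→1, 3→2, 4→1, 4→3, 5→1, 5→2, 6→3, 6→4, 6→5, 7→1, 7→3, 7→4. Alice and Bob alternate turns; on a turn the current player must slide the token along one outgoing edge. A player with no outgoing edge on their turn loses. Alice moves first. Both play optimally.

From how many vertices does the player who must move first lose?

2

Positions with no move are L. A position that does have a move is losing for the player to move precisely when every available move leads to a winning position for the opponent. Fill in the labels:
Every edge goes from a vertex to one that appears earlier in the order 1, 2, 3, 4, 5, 6, 7, so processing vertices in that order labels each vertex after all of its successors.
1: no outgoing edge → L
2: reaches L-position 1 → W
3: reaches L-position 1 → W
4: reaches L-position 1 → W
5: reaches L-position 1 → W
6: only reaches 5(W), 4(W), 3(W), all W → L
7: reaches L-position 1 → W
The L vertices are 1, 6; that is 2 in all.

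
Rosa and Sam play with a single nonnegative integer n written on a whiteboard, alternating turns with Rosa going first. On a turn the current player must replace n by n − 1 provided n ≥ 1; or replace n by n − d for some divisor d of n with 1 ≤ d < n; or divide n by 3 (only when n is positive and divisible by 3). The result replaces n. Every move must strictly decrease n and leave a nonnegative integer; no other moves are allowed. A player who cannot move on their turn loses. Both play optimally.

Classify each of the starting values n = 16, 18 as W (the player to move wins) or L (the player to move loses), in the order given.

16: L, 18: W

Use the standard recursion: the mover loses at a terminal position; elsewhere, the mover wins exactly when some move hands the opponent an L position.
n=0: no move → L
n=1: W (go to 0, an L position)
n=2: L (sole option 1(W) is W)
n=3: W (go to 2, an L position)
n=4: W (go to 2, an L position)
n=5: L (sole option 4(W) is W)
n=6: W (go to 2, an L position)
n=7: L (sole option 6(W) is W)
n=8: W (go to 7, an L position)
n=9: L (options 3(W), 6(W), 8(W) are all W)
n=10: W (go to 5, an L position)
n=11: L (sole option 10(W) is W)
n=12: W (go to 9, an L position)
n=13: L (sole option 12(W) is W)
n=14: W (go to 7, an L position)
n=15: W (go to 5, an L position)
n=16: L (options 8(W), 12(W), 14(W), 15(W) are all W)
n=17: W (go to 16, an L position)
n=18: W (go to 9, an L position)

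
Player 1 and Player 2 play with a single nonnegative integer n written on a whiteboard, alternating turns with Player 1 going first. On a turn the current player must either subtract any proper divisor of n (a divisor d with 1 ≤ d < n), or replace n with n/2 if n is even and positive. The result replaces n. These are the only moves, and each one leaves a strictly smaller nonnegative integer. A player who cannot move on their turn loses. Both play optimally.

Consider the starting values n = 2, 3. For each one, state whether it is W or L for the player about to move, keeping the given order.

2: W, 3: L

Build the W/L table. Terminal = L. A non-terminal position is W if it has a move to some L; otherwise it is L.
n=0: no move → L
n=1: no move → L
n=2: reaches L-position 1 → W
n=3: only reaches 2(W), which is W → L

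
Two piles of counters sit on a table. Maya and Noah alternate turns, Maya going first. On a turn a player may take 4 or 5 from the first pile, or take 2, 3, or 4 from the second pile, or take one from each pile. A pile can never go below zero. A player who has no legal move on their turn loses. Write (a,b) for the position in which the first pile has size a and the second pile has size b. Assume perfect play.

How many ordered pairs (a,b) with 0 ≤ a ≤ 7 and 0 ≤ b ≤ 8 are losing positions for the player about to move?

Classify positions by backward induction: terminal positions (no move available) are L. From any other position, the mover wins iff some move reaches an L.
Every move lowers a or b (never raises either), so fill the grid row by row in increasing a, and left to right within a row: each cell's successors are then already labelled.
      b=0  b=1  b=2  b=3  b=4  b=5  b=6  b=7  b=8
a=0:    L    L    W    W    W    W    L    L    W
a=1:    L    W    W    W    W    L    L    W    W
a=2:    L    W    W    W    W    L    W    W    W
a=3:    L    W    W    W    W    L    W    W    W
a=4:    W    W    L    L    W    W    W    W    L
a=5:    W    W    L    W    W    W    W    W    L
a=6:    W    L    L    W    W    W    W    L    L
a=7:    W    L    W    W    W    W    L    L    W
Cells with no legal move (terminal, hence L): (0,0), (0,1), (1,0), (2,0), (3,0).
The remaining L cells, each justified by listing all of its moves:
(0,6): →(0,4)(W), (0,3)(W), (0,2)(W) — all W, so L
(0,7): →(0,5)(W), (0,4)(W), (0,3)(W) — all W, so L
(1,5): →(1,3)(W), (1,2)(W), (1,1)(W), (0,4)(W) — all W, so L
(1,6): →(1,4)(W), (1,3)(W), (1,2)(W), (0,5)(W) — all W, so L
(2,5): →(2,3)(W), (2,2)(W), (2,1)(W), (1,4)(W) — all W, so L
(3,5): →(3,3)(W), (3,2)(W), (3,1)(W), (2,4)(W) — all W, so L
(4,2): →(0,2)(W), (4,0)(W), (3,1)(W) — all W, so L
(4,3): →(0,3)(W), (4,1)(W), (4,0)(W), (3,2)(W) — all W, so L
(4,8): →(0,8)(W), (4,6)(W), (4,5)(W), (4,4)(W), (3,7)(W) — all W, so L
(5,2): →(1,2)(W), (0,2)(W), (5,0)(W), (4,1)(W) — all W, so L
(5,8): →(1,8)(W), (0,8)(W), (5,6)(W), (5,5)(W), (5,4)(W), (4,7)(W) — all W, so L
(6,1): →(2,1)(W), (1,1)(W), (5,0)(W) — all W, so L
(6,2): →(2,2)(W), (1,2)(W), (6,0)(W), (5,1)(W) — all W, so L
(6,7): →(2,7)(W), (1,7)(W), (6,5)(W), (6,4)(W), (6,3)(W), (5,6)(W) — all W, so L
(6,8): →(2,8)(W), (1,8)(W), (6,6)(W), (6,5)(W), (6,4)(W), (5,7)(W) — all W, so L
(7,1): →(3,1)(W), (2,1)(W), (6,0)(W) — all W, so L
(7,6): →(3,6)(W), (2,6)(W), (7,4)(W), (7,3)(W), (7,2)(W), (6,5)(W) — all W, so L
(7,7): →(3,7)(W), (2,7)(W), (7,5)(W), (7,4)(W), (7,3)(W), (6,6)(W) — all W, so L
Every other cell has at least one move into one of the L cells above, so it is W.
L cells per row: a=0: 4, a=1: 3, a=2: 2, a=3: 2, a=4: 3, a=5: 2, a=6: 4, a=7: 3; total 23.

23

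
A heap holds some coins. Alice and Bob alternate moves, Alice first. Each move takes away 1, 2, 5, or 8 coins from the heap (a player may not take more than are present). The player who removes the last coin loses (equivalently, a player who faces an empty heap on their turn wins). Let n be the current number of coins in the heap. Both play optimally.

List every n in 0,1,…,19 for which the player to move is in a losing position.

Build the W/L table. Terminal = W. A non-terminal position is W if it has a move to some L; otherwise it is L.
n=0: no move; the opponent has just taken the last coin and therefore loses → W
n=1: →0(W) only, which is W, so L
n=2: →1(L), so W
n=3: →1(L), so W
n=4: →3(W), 2(W) — all W, so L
n=5: →4(L), so W
n=6: →4(L), so W
n=7: →6(W), 5(W), 2(W) — all W, so L
n=8: →7(L), so W
n=9: →7(L), so W
n=10: →9(W), 8(W), 5(W), 2(W) — all W, so L
n=11: →10(L), so W
n=12: →10(L), so W
n=13: →12(W), 11(W), 8(W), 5(W) — all W, so L
n=14: →13(L), so W
n=15: →13(L), so W
n=16: →15(W), 14(W), 11(W), 8(W) — all W, so L
n=17: →16(L), so W
n=18: →16(L), so W
n=19: →18(W), 17(W), 14(W), 11(W) — all W, so L
The losing starting values of n are exactly the entries labelled L in this table (7 of them).

1, 4, 7, 10, 13, 16, 19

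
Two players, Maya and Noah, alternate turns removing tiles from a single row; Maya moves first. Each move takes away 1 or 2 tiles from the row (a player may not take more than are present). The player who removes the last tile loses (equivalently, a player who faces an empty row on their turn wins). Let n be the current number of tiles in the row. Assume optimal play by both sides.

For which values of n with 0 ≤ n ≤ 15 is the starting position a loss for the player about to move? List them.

Build the W/L table. Terminal = W. A non-terminal position is W if it has a move to some L; otherwise it is L.
n=0: no move; the opponent has just taken the last tile and therefore loses → W
n=1: L (sole option 0(W) is W)
n=2: W (go to 1, an L position)
n=3: W (go to 1, an L position)
n=4: L (options 3(W), 2(W) are all W)
n=5: W (go to 4, an L position)
n=6: W (go to 4, an L position)
n=7: L (options 6(W), 5(W) are all W)
n=8: W (go to 7, an L position)
n=9: W (go to 7, an L position)
n=10: L (options 9(W), 8(W) are all W)
n=11: W (go to 10, an L position)
n=12: W (go to 10, an L position)
n=13: L (options 12(W), 11(W) are all W)
n=14: W (go to 13, an L position)
n=15: W (go to 13, an L position)
The losing starting values of n are exactly the entries labelled L in this table (5 of them).

1, 4, 7, 10, 13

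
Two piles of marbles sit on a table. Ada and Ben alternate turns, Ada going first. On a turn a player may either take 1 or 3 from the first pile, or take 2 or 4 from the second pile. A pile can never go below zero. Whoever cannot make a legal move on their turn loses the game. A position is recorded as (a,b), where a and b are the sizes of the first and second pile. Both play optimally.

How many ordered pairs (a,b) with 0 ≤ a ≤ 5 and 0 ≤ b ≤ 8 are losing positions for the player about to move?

Compute win/loss labels from the base case upward. A position with no move is L. Any other position is W if it can reach an L in one move, else L.
Every move lowers a or b (never raises either), so fill the grid row by row in increasing a, and left to right within a row: each cell's successors are then already labelled.
      b=0  b=1  b=2  b=3  b=4  b=5  b=6  b=7  b=8
a=0:    L    L    W    W    W    W    L    L    W
a=1:    W    W    L    L    W    W    W    W    L
a=2:    L    L    W    W    W    W    L    L    W
a=3:    W    W    L    L    W    W    W    W    L
a=4:    L    L    W    W    W    W    L    L    W
a=5:    W    W    L    L    W    W    W    W    L
Cells with no legal move (terminal, hence L): (0,0), (0,1).
The remaining L cells, each justified by listing all of its moves:
(0,6): →(0,4)(W), (0,2)(W) — all W, so L
(0,7): →(0,5)(W), (0,3)(W) — all W, so L
(1,2): →(0,2)(W), (1,0)(W) — all W, so L
(1,3): →(0,3)(W), (1,1)(W) — all W, so L
(1,8): →(0,8)(W), (1,6)(W), (1,4)(W) — all W, so L
(2,0): →(1,0)(W) only, which is W, so L
(2,1): →(1,1)(W) only, which is W, so L
(2,6): →(1,6)(W), (2,4)(W), (2,2)(W) — all W, so L
(2,7): →(1,7)(W), (2,5)(W), (2,3)(W) — all W, so L
(3,2): →(2,2)(W), (0,2)(W), (3,0)(W) — all W, so L
(3,3): →(2,3)(W), (0,3)(W), (3,1)(W) — all W, so L
(3,8): →(2,8)(W), (0,8)(W), (3,6)(W), (3,4)(W) — all W, so L
(4,0): →(3,0)(W), (1,0)(W) — all W, so L
(4,1): →(3,1)(W), (1,1)(W) — all W, so L
(4,6): →(3,6)(W), (1,6)(W), (4,4)(W), (4,2)(W) — all W, so L
(4,7): →(3,7)(W), (1,7)(W), (4,5)(W), (4,3)(W) — all W, so L
(5,2): →(4,2)(W), (2,2)(W), (5,0)(W) — all W, so L
(5,3): →(4,3)(W), (2,3)(W), (5,1)(W) — all W, so L
(5,8): →(4,8)(W), (2,8)(W), (5,6)(W), (5,4)(W) — all W, so L
Every other cell has at least one move into one of the L cells above, so it is W.
L cells per row: a=0: 4, a=1: 3, a=2: 4, a=3: 3, a=4: 4, a=5: 3; total 21.

21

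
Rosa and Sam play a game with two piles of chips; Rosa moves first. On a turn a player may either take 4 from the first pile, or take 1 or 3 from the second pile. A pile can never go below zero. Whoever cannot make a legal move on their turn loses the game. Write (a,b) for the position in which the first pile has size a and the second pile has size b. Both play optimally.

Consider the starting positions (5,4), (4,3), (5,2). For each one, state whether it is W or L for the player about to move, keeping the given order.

(5,4): W, (4,3): L, (5,2): W

Compute win/loss labels from the base case upward. A position with no move is L. Any other position is W if it can reach an L in one move, else L.
No move ever increases a pile, so every position that can arise here has a ≤ 5 and b ≤ 4; it is enough to label the cells with 0 ≤ a ≤ 5 and 0 ≤ b ≤ 4.
Every move lowers a or b (never raises either), so fill the grid row by row in increasing a, and left to right within a row: each cell's successors are then already labelled.
      b=0  b=1  b=2  b=3  b=4
a=0:    L    W    L    W    L
a=1:    L    W    L    W    L
a=2:    L    W    L    W    L
a=3:    L    W    L    W    L
a=4:    W    L    W    L    W
a=5:    W    L    W    L    W
Cells with no legal move (terminal, hence L): (0,0), (1,0), (2,0), (3,0).
The remaining L cells, each justified by listing all of its moves:
(0,2): →(0,1)(W) only, which is W, so L
(0,4): →(0,3)(W), (0,1)(W) — all W, so L
(1,2): →(1,1)(W) only, which is W, so L
(1,4): →(1,3)(W), (1,1)(W) — all W, so L
(2,2): →(2,1)(W) only, which is W, so L
(2,4): →(2,3)(W), (2,1)(W) — all W, so L
(3,2): →(3,1)(W) only, which is W, so L
(3,4): →(3,3)(W), (3,1)(W) — all W, so L
(4,1): →(0,1)(W), (4,0)(W) — all W, so L
(4,3): →(0,3)(W), (4,2)(W), (4,0)(W) — all W, so L
(5,1): →(1,1)(W), (5,0)(W) — all W, so L
(5,3): →(1,3)(W), (5,2)(W), (5,0)(W) — all W, so L
Every other cell has at least one move into one of the L cells above, so it is W.
(5,4): the move to (1,4) reaches an L cell, so W
(4,3): one of the L cells justified above, so L
(5,2): the move to (1,2) reaches an L cell, so W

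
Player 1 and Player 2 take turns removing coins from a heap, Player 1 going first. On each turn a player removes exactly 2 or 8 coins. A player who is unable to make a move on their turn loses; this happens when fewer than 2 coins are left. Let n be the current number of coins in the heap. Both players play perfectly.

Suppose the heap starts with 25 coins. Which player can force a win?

Player 2 wins.

Classify positions by backward induction: terminal positions (no move available) are L. From any other position, the mover wins iff some move reaches an L.
n=0: no move → L
n=1: no move → L
n=2: →0(L), so W
n=3: →1(L), so W
n=4: →2(W) only, which is W, so L
n=5: →3(W) only, which is W, so L
n=6: →4(L), so W
n=7: →5(L), so W
n=8: →0(L), so W
n=9: →1(L), so W
n=10: →8(W), 2(W) — all W, so L
n=11: →9(W), 3(W) — all W, so L
n=12: →10(L), so W
n=13: →11(L), so W
n=14: →12(W), 6(W) — all W, so L
n=15: →13(W), 7(W) — all W, so L
n=16: →14(L), so W
n=17: →15(L), so W
n=18: →10(L), so W
n=19: →11(L), so W
n=20: →18(W), 12(W) — all W, so L
n=21: →19(W), 13(W) — all W, so L
n=22: →20(L), so W
n=23: →21(L), so W
n=24: →22(W), 16(W) — all W, so L
n=25: →23(W), 17(W) — all W, so L
Every move from 25 reaches a W position, so the mover loses.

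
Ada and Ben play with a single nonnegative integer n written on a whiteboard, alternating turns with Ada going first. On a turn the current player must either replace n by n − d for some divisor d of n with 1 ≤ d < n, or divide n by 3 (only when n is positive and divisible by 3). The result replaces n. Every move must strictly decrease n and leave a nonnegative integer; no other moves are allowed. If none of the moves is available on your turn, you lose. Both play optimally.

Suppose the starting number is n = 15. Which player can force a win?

Ben wins.

Positions with no move are L. A position that does have a move is losing for the player to move precisely when every available move leads to a winning position for the opponent. Fill in the labels:
n=0: no move → L
n=1: no move → L
n=2: →1(L), so W
n=3: →1(L), so W
n=4: →2(W), 3(W) — all W, so L
n=5: →4(L), so W
n=6: →4(L), so W
n=7: →6(W) only, which is W, so L
n=8: →4(L), so W
n=9: →3(W), 6(W), 8(W) — all W, so L
n=10: →9(L), so W
n=11: →10(W) only, which is W, so L
n=12: →4(L), so W
n=13: →12(W) only, which is W, so L
n=14: →7(L), so W
n=15: →5(W), 10(W), 12(W), 14(W) — all W, so L
The starting position 15 is L: whatever Ada does, the opponent receives a W position.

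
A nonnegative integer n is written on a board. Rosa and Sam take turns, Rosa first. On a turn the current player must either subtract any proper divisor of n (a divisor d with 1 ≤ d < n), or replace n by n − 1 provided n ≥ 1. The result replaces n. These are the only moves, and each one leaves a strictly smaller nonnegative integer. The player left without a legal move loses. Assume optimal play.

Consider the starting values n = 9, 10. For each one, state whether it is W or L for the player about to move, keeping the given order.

Use the standard recursion: the mover loses at a terminal position; elsewhere, the mover wins exactly when some move hands the opponent an L position.
n=0: no move → L
n=1: →0(L), so W
n=2: →1(W) only, which is W, so L
n=3: →2(L), so W
n=4: →2(L), so W
n=5: →4(W) only, which is W, so L
n=6: →5(L), so W
n=7: →6(W) only, which is W, so L
n=8: →7(L), so W
n=9: →6(W), 8(W) — all W, so L
n=10: →5(L), so W

9: L, 10: W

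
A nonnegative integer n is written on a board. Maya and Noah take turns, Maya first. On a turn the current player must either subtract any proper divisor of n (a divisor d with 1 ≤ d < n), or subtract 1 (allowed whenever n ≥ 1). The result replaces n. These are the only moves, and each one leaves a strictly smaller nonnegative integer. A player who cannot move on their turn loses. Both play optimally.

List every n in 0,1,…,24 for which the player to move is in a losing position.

Classify positions by backward induction: terminal positions (no move available) are L. From any other position, the mover wins iff some move reaches an L.
n=0: no move → L
n=1: reaches L-position 0 → W
n=2: only reaches 1(W), which is W → L
n=3: reaches L-position 2 → W
n=4: reaches L-position 2 → W
n=5: only reaches 4(W), which is W → L
n=6: reaches L-position 5 → W
n=7: only reaches 6(W), which is W → L
n=8: reaches L-position 7 → W
n=9: only reaches 6(W), 8(W), all W → L
n=10: reaches L-position 5 → W
n=11: only reaches 10(W), which is W → L
n=12: reaches L-position 9 → W
n=13: only reaches 12(W), which is W → L
n=14: reaches L-position 7 → W
n=15: only reaches 10(W), 12(W), 14(W), all W → L
n=16: reaches L-position 15 → W
n=17: only reaches 16(W), which is W → L
n=18: reaches L-position 9 → W
n=19: only reaches 18(W), which is W → L
n=20: reaches L-position 15 → W
n=21: only reaches 14(W), 18(W), 20(W), all W → L
n=22: reaches L-position 11 → W
n=23: only reaches 22(W), which is W → L
n=24: reaches L-position 21 → W
Reading off the rows marked L gives the requested list; there are 12 such values of n.

0, 2, 5, 7, 9, 11, 13, 15, 17, 19, 21, 23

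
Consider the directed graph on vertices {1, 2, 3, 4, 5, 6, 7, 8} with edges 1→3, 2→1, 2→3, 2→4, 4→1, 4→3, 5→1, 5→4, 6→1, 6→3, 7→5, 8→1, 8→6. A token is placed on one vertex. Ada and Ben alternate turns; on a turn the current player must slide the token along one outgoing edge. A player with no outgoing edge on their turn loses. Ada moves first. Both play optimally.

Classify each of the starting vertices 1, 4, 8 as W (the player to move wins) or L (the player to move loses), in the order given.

Classify positions by backward induction: terminal positions (no move available) are L. From any other position, the mover wins iff some move reaches an L.
Every edge goes from a vertex to one that appears earlier in the order 3, 1, 4, 6, 5, 8, 2, 7, so processing vertices in that order labels each vertex after all of its successors.
3: no outgoing edge → L
1: can move to 3, which is L ⇒ W
4: can move to 3, which is L ⇒ W
6: can move to 3, which is L ⇒ W
5: moves to 4(W), 1(W); every one is W ⇒ L
8: moves to 6(W), 1(W); every one is W ⇒ L
2: can move to 3, which is L ⇒ W
7: can move to 5, which is L ⇒ W

1: W, 4: W, 8: L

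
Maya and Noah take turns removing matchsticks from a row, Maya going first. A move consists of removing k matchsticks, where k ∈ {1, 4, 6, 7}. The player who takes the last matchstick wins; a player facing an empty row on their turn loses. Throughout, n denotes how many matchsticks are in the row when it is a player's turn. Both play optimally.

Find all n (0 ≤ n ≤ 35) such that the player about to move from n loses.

0, 2, 5, 10, 13, 15, 18, 23, 26, 28, 31

Compute win/loss labels from the base case upward. A position with no move is L. Any other position is W if it can reach an L in one move, else L.
n=0: no move → L
n=1: reaches L-position 0 → W
n=2: only reaches 1(W), which is W → L
n=3: reaches L-position 2 → W
n=4: reaches L-position 0 → W
n=5: only reaches 4(W), 1(W), all W → L
n=6: reaches L-position 5 → W
n=7: reaches L-position 0 → W
n=8: reaches L-position 2 → W
n=9: reaches L-position 5 → W
n=10: only reaches 9(W), 6(W), 4(W), 3(W), all W → L
n=11: reaches L-position 10 → W
n=12: reaches L-position 5 → W
n=13: only reaches 12(W), 9(W), 7(W), 6(W), all W → L
n=14: reaches L-position 13 → W
n=15: only reaches 14(W), 11(W), 9(W), 8(W), all W → L
n=16: reaches L-position 15 → W
n=17: reaches L-position 13 → W
n=18: only reaches 17(W), 14(W), 12(W), 11(W), all W → L
n=19: reaches L-position 18 → W
n=20: reaches L-position 13 → W
n=21: reaches L-position 15 → W
n=22: reaches L-position 18 → W
n=23: only reaches 22(W), 19(W), 17(W), 16(W), all W → L
n=24: reaches L-position 23 → W
n=25: reaches L-position 18 → W
n=26: only reaches 25(W), 22(W), 20(W), 19(W), all W → L
n=27: reaches L-position 26 → W
n=28: only reaches 27(W), 24(W), 22(W), 21(W), all W → L
n=29: reaches L-position 28 → W
n=30: reaches L-position 26 → W
n=31: only reaches 30(W), 27(W), 25(W), 24(W), all W → L
n=32: reaches L-position 31 → W
n=33: reaches L-position 26 → W
n=34: reaches L-position 28 → W
n=35: reaches L-position 31 → W
Reading off the rows marked L gives the requested list; there are 11 such values of n.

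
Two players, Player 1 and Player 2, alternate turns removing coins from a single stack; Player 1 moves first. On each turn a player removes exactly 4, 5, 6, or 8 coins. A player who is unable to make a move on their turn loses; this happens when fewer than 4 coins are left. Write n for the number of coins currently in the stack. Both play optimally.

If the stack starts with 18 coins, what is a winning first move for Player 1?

Remove 4, leaving 14.

Positions with no move are L. A position that does have a move is losing for the player to move precisely when every available move leads to a winning position for the opponent. Fill in the labels:
n=0: no move → L
n=1: no move → L
n=2: no move → L
n=3: no move → L
n=4: reaches L-position 0 → W
n=5: reaches L-position 1 → W
n=6: reaches L-position 2 → W
n=7: reaches L-position 3 → W
n=8: reaches L-position 3 → W
n=9: reaches L-position 3 → W
n=10: reaches L-position 2 → W
n=11: reaches L-position 3 → W
n=12: only reaches 8(W), 7(W), 6(W), 4(W), all W → L
n=13: only reaches 9(W), 8(W), 7(W), 5(W), all W → L
n=14: only reaches 10(W), 9(W), 8(W), 6(W), all W → L
n=15: only reaches 11(W), 10(W), 9(W), 7(W), all W → L
n=16: reaches L-position 12 → W
n=17: reaches L-position 13 → W
n=18: reaches L-position 14 → W
From 18, the L positions reachable in one move are: 14, 13, 12. Any move reaching one of these is winning.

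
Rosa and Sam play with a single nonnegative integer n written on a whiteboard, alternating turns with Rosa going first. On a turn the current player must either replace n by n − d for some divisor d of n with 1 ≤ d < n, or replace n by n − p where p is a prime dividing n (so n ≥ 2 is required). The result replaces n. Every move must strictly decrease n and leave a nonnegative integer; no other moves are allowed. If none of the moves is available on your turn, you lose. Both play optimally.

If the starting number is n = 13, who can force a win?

Build the W/L table. Terminal = L. A non-terminal position is W if it has a move to some L; otherwise it is L.
n=0: no move → L
n=1: no move → L
n=2: W (go to 0, an L position)
n=3: W (go to 0, an L position)
n=4: L (options 2(W), 3(W) are all W)
n=5: W (go to 0, an L position)
n=6: W (go to 4, an L position)
n=7: W (go to 0, an L position)
n=8: W (go to 4, an L position)
n=9: L (options 6(W), 8(W) are all W)
n=10: W (go to 9, an L position)
n=11: W (go to 0, an L position)
n=12: W (go to 9, an L position)
n=13: W (go to 0, an L position)
The starting position 13 is W: Rosa should move to 0, handing over an L position.

Rosa wins.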